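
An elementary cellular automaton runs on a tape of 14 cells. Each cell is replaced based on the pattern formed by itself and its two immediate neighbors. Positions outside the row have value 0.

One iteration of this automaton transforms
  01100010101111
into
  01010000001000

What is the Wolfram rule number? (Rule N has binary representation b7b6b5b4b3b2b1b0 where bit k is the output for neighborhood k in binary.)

position 11: 111 → 0  (bit 7 = 0)
position 2: 110 → 0  (bit 6 = 0)
position 7: 101 → 0  (bit 5 = 0)
position 3: 100 → 1  (bit 4 = 1)
position 1: 011 → 1  (bit 3 = 1)
position 6: 010 → 0  (bit 2 = 0)
position 0: 001 → 0  (bit 1 = 0)
position 4: 000 → 0  (bit 0 = 0)
bits b7..b0 = 00011000 = 24

24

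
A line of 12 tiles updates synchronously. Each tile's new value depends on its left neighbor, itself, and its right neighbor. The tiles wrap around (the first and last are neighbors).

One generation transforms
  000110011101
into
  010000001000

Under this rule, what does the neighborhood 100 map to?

0

At position 0 the neighborhood is 100; the next row has 0 there.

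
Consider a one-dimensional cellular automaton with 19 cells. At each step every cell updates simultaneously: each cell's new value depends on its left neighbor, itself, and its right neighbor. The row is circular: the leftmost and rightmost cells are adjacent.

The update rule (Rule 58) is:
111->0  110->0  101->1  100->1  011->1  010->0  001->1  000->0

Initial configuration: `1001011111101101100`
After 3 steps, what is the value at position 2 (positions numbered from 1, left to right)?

0

0110110000011011011
1101101000110110110
1011010101101101101
position 2 holds 0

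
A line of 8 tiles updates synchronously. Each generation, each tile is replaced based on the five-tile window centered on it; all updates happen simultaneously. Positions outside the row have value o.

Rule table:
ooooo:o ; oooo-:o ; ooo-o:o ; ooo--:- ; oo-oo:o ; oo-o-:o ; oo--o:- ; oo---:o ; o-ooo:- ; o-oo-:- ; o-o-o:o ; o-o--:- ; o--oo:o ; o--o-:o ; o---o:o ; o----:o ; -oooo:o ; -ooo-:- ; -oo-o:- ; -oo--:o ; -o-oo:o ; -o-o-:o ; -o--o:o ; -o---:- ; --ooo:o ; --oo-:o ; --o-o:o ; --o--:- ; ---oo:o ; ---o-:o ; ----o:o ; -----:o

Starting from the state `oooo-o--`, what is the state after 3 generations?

ooooooo-

generation 1: ooooo-oo
generation 2: oooooo-o
generation 3: ooooooo-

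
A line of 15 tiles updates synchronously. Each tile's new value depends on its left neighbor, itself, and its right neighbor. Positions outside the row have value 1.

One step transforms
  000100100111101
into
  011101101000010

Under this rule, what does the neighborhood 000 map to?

At position 1 the neighborhood is 000; the next row has 1 there.

1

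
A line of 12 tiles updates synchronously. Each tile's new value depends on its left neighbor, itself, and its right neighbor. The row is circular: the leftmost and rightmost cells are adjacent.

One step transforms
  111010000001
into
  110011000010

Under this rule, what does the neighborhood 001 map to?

1

At position 10 the neighborhood is 001; the next row has 1 there.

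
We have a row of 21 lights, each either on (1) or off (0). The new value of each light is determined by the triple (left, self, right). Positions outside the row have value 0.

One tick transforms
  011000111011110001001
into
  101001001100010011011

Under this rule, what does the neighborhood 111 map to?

0

At position 7 the neighborhood is 111; the next row has 0 there.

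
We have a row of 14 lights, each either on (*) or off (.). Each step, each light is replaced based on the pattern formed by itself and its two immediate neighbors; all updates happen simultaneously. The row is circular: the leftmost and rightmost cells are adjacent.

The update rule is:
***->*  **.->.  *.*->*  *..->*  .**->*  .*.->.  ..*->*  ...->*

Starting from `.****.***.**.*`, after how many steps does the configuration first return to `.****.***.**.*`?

****.***.**.*.
***.***.**.*.*
**.***.**.*.**
*.***.**.*.***
.***.**.*.****
***.**.*.****.
**.**.*.****.*
*.**.*.****.**
.**.*.****.***
**.*.****.***.
*.*.****.***.*
.*.****.***.**
*.****.***.**.
.****.***.**.*

14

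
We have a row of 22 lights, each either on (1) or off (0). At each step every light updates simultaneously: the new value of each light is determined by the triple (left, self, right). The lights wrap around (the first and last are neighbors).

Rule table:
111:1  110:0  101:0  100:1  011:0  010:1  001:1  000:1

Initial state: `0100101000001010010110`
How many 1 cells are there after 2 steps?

step 1: 1111101111111011110001
step 2: 1111000111110001101110
count of 1: 14

14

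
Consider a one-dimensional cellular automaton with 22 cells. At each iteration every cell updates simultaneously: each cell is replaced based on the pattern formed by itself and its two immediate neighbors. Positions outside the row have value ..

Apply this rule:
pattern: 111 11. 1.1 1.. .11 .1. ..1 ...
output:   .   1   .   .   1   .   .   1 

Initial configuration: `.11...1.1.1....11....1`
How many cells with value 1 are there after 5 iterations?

12

.11.1.......11.11.11..
.11...11111.11.11.11.1
.11.1.1...1.11.11.11..
.11.....1...11.11.11.1
.11.111...1.11.11.11..
count of 1: 12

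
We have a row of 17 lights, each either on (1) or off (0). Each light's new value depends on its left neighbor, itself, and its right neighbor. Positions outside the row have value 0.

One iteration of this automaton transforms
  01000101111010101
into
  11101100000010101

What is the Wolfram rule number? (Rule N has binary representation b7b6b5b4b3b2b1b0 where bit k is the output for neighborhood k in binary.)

position 8: 111 → 0  (bit 7 = 0)
position 10: 110 → 0  (bit 6 = 0)
position 6: 101 → 0  (bit 5 = 0)
position 2: 100 → 1  (bit 4 = 1)
position 7: 011 → 0  (bit 3 = 0)
position 1: 010 → 1  (bit 2 = 1)
position 0: 001 → 1  (bit 1 = 1)
position 3: 000 → 0  (bit 0 = 0)
bits b7..b0 = 00010110 = 22

22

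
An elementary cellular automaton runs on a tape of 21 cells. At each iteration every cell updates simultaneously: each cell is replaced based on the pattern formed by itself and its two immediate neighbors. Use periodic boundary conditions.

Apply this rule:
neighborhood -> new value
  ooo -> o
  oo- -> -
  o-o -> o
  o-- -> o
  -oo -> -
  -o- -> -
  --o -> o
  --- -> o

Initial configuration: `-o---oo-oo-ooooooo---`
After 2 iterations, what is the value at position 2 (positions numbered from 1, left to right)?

o

o-ooo--o--o-ooooo-ooo
-o-o-oo-oo-o-ooo-o-oo
position 2 holds o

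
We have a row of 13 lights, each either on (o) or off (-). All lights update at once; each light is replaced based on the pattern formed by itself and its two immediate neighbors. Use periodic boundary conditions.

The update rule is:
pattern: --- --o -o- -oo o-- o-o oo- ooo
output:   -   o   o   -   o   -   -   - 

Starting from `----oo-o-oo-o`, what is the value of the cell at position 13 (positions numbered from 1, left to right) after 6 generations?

o

o--o---o----o
-oooo-ooo--o-
o--------oooo
-o------o----
ooo----ooo---
---o--o---o-o
position 13 holds o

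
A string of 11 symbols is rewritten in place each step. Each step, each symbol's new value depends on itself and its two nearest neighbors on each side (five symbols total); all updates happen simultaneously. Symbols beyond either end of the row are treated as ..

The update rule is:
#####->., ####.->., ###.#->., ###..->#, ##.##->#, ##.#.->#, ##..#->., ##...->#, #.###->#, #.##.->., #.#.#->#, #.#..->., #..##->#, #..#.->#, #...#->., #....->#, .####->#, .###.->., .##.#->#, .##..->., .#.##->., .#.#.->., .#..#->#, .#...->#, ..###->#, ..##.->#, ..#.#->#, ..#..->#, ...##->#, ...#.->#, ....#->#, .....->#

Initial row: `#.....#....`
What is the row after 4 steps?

###########
##........#
#.#########
#.##......#

#.##......#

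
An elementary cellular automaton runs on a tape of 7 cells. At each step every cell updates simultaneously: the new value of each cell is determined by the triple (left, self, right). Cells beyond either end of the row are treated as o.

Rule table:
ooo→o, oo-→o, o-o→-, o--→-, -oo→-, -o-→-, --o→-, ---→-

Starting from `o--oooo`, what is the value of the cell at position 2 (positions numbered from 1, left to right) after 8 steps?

o---ooo
o----oo
o-----o
o------
o------  (fixed point — unchanged through step 8)
position 2 holds -

-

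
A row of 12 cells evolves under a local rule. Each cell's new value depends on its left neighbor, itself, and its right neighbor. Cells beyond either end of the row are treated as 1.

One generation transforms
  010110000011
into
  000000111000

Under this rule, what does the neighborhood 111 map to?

0

At position 11 the neighborhood is 111; the next row has 0 there.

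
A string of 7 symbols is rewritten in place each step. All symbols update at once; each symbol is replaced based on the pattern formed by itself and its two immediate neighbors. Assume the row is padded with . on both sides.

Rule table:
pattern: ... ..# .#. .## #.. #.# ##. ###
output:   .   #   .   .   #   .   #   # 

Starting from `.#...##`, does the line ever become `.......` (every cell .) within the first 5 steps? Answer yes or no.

#.#.#.#
.......
all cells are . at step 2

yes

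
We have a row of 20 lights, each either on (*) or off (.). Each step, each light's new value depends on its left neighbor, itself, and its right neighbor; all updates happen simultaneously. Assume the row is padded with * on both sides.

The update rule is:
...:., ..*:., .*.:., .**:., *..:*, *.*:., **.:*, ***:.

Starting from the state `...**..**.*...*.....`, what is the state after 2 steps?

step 1: *...**..*..*...*....
step 2: **...**..*..*...*...

**...**..*..*...*...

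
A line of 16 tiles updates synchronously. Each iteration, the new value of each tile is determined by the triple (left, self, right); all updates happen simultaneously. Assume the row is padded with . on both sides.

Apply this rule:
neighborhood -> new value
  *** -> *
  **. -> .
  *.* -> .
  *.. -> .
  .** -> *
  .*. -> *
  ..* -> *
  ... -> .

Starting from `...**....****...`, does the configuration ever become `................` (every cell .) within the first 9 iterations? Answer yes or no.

no

iteration 1: ..**....****....
iteration 2: .**....****.....
iteration 3: **....****......
iteration 4: *....****.......
iteration 5: *...****........
iteration 6: *..****.........
iteration 7: *.****..........
iteration 8: *.***...........
iteration 9: *.**............
iteration 9 is *.**............, still not uniform .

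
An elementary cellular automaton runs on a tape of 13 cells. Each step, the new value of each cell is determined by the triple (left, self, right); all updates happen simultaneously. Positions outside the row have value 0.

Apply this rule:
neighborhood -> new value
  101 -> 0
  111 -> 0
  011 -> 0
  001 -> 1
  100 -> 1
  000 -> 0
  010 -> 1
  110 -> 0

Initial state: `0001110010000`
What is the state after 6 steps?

0100000111000

0010001111000
0111010000100
1000011001110
1100100110001
0011111001011
0100000111000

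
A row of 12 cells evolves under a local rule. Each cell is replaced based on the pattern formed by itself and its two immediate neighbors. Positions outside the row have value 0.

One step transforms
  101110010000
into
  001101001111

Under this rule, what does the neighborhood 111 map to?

At position 3 the neighborhood is 111; the next row has 1 there.

1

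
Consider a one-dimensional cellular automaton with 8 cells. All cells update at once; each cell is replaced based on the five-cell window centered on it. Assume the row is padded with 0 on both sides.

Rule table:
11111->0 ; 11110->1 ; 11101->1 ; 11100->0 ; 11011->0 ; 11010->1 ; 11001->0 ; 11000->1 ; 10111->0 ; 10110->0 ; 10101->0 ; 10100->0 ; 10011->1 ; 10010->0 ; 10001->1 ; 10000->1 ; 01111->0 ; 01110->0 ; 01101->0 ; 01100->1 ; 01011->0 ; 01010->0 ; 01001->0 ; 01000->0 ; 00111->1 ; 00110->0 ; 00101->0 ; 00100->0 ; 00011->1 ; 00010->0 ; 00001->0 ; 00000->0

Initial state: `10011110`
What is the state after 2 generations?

00110101
01001000

01001000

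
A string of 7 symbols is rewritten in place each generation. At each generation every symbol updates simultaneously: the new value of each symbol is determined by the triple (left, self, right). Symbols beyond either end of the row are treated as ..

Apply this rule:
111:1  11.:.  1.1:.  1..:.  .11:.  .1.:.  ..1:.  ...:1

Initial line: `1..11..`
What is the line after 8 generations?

......1
11111..
.111..1
..1....
1...111
..1..1.
1......
..11111

..11111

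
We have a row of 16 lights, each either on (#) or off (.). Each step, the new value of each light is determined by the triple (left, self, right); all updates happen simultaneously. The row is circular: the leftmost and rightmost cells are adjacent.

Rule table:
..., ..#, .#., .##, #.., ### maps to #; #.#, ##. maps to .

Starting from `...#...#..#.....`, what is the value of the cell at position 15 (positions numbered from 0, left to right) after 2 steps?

################
################
position 15 holds #

#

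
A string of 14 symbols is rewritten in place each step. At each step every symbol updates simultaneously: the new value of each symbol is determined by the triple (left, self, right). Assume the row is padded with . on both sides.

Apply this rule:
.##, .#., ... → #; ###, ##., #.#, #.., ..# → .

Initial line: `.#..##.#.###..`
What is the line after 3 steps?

step 1: .#..#..#.#...#
step 2: .#..#..#.#.#.#
step 3: .#..#..#.#.#.#

.#..#..#.#.#.#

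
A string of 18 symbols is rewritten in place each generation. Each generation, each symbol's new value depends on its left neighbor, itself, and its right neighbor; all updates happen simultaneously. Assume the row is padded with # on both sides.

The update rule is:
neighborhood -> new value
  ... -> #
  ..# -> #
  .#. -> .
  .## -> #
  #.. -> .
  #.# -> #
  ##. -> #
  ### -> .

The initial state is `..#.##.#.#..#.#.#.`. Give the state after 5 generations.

.###.#####.#.##...

generation 1: .#.####.#..#.#.#.#
generation 2: #.##..##..#.#.#.##
generation 3: ####.###.#.#.#.##.
generation 4: ...###.##.#.#.####
generation 5: .###.#####.#.##...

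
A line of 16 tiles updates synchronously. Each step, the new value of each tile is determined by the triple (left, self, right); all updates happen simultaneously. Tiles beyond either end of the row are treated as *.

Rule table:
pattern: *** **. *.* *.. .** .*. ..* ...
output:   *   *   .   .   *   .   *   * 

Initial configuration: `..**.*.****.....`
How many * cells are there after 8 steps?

step 1: .***...****.****
step 2: .***.******.****
step 3: .***.******.****  (fixed point — unchanged through step 8)
count of *: 13

13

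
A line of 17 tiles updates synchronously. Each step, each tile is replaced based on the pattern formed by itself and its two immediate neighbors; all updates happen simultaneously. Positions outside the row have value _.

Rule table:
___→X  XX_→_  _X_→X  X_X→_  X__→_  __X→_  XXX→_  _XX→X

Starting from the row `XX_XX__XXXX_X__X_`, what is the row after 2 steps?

X__X_X_X_XX_X__X_

X__X___X____X__X_
X__X_X_X_XX_X__X_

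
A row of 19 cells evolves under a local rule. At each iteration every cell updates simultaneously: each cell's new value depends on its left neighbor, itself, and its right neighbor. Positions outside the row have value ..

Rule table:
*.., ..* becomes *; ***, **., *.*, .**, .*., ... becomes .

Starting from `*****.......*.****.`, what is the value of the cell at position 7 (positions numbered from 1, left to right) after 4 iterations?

*

.....*.....*......*
....*.*...*.*....*.
...*...*.*...*..*.*
..*.*.*...*.*.**...
position 7 holds *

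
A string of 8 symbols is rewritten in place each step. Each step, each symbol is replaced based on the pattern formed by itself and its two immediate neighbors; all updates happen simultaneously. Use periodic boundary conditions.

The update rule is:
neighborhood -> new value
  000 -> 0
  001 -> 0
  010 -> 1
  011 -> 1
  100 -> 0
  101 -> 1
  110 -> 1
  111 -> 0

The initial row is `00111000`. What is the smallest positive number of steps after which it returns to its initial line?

2

00101000
00111000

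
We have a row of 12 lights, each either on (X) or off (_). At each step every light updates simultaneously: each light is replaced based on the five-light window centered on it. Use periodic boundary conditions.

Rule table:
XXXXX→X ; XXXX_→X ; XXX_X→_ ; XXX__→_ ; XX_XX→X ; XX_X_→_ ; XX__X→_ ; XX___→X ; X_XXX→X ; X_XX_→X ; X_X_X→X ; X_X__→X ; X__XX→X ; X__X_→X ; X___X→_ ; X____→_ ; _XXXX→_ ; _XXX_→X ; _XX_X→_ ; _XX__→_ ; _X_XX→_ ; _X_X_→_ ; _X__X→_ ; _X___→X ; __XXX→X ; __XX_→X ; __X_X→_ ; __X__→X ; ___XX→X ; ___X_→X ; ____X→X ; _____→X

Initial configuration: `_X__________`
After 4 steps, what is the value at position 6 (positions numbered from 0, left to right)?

XXX_XXXXXXXX
XX_XX_XXXXXX
X_XX_XX_XXXX
_XX_XX_XX_XX
position 6 holds _

_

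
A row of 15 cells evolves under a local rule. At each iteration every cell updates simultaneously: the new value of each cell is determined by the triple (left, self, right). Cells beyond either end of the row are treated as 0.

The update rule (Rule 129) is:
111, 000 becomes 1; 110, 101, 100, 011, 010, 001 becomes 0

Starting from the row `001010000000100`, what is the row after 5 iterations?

100000111110001
001110011100100
100100001000001
000001100011100
111100001001001

111100001001001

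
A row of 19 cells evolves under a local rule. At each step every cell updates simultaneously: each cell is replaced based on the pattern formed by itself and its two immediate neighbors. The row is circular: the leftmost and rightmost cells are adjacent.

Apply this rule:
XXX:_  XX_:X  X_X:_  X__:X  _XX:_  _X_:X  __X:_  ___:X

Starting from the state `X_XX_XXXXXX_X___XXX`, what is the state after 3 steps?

_X______X_XXX____X_

step 1: X__X______X_XXX____
step 2: XX_XXXXXX_X___XXXX_
step 3: _X______X_XXX____X_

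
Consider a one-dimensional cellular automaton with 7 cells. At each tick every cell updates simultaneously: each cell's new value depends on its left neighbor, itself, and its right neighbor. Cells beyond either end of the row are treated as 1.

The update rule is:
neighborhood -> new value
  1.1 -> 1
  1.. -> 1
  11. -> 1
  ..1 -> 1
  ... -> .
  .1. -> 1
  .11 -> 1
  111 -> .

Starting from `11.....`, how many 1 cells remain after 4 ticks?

5

.11...1
1111.11
...111.
1.11.11
count of 1: 5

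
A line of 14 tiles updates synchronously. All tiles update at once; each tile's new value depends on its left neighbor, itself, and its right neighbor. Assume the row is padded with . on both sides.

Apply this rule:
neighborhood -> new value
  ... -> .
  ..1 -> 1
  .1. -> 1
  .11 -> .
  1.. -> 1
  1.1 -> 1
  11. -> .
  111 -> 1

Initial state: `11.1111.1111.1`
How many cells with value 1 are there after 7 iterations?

11

iteration 1: ..1.11.1.11.11
iteration 2: .111..111..1..
iteration 3: 1.1.11.1.1111.
iteration 4: 1111..111.11.1
iteration 5: .11.11.1.1..11
iteration 6: 1..1..111111..
iteration 7: 111111.1111.1.
count of 1: 11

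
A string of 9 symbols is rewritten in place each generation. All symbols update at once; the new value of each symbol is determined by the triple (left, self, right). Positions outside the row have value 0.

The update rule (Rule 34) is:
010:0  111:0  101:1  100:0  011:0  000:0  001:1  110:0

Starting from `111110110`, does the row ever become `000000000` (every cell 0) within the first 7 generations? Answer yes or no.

000001000
000010000
000100000
001000000
010000000
100000000
000000000
all cells are 0 at generation 7

yes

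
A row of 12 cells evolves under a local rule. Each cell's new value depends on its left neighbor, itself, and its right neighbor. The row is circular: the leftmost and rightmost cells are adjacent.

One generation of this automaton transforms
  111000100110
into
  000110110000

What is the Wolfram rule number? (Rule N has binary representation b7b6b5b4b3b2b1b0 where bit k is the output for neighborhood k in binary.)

position 1: 111 → 0  (bit 7 = 0)
position 2: 110 → 0  (bit 6 = 0)
position 11: 101 → 0  (bit 5 = 0)
position 3: 100 → 1  (bit 4 = 1)
position 0: 011 → 0  (bit 3 = 0)
position 6: 010 → 1  (bit 2 = 1)
position 5: 001 → 0  (bit 1 = 0)
position 4: 000 → 1  (bit 0 = 1)
bits b7..b0 = 00010101 = 21

21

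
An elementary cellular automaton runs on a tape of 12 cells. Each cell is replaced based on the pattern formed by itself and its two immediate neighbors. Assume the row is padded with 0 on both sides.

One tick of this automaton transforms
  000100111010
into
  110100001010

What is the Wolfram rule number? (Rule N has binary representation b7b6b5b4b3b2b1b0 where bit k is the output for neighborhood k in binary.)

69

position 7: 111 → 0  (bit 7 = 0)
position 8: 110 → 1  (bit 6 = 1)
position 9: 101 → 0  (bit 5 = 0)
position 4: 100 → 0  (bit 4 = 0)
position 6: 011 → 0  (bit 3 = 0)
position 3: 010 → 1  (bit 2 = 1)
position 2: 001 → 0  (bit 1 = 0)
position 0: 000 → 1  (bit 0 = 1)
bits b7..b0 = 01000101 = 69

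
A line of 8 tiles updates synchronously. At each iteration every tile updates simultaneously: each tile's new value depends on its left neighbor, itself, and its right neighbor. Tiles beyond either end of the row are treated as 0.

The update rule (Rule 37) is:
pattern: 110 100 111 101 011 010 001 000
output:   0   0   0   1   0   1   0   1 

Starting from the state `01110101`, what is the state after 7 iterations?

00001111
11100000
00001111  (repeats iteration 1; period 2)
iteration 7: 00001111

00001111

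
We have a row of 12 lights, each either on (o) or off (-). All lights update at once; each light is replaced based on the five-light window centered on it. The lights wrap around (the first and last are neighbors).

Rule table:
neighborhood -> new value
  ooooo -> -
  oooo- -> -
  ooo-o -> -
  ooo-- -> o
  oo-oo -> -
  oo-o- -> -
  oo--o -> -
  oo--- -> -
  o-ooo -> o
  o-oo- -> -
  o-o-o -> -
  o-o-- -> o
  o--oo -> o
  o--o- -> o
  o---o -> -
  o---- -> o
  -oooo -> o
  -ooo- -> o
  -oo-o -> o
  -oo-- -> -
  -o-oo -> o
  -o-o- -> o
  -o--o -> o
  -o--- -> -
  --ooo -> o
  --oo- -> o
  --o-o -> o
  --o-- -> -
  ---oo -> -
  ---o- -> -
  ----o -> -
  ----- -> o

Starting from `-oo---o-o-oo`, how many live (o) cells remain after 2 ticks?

7

------oo-o-o
-ooo--oo--oo
count of o: 7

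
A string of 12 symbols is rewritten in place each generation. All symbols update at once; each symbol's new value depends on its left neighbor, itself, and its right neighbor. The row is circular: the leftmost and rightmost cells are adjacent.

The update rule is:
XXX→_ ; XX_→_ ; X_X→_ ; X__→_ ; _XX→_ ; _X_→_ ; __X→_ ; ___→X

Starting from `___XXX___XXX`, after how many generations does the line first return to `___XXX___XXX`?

2

generation 1: _X_____X____
generation 2: ___XXX___XXX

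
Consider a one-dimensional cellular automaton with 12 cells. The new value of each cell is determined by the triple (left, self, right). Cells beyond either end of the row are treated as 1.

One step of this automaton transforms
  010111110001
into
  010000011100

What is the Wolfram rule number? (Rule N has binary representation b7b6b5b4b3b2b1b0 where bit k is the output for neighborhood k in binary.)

85

position 4: 111 → 0  (bit 7 = 0)
position 7: 110 → 1  (bit 6 = 1)
position 0: 101 → 0  (bit 5 = 0)
position 8: 100 → 1  (bit 4 = 1)
position 3: 011 → 0  (bit 3 = 0)
position 1: 010 → 1  (bit 2 = 1)
position 10: 001 → 0  (bit 1 = 0)
position 9: 000 → 1  (bit 0 = 1)
bits b7..b0 = 01010101 = 85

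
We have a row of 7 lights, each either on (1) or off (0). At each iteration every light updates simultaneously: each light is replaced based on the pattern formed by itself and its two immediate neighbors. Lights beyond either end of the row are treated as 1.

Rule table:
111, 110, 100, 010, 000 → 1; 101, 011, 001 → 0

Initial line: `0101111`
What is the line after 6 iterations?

1110010

0100111
0110011
0011001
1001100
1100110
1110010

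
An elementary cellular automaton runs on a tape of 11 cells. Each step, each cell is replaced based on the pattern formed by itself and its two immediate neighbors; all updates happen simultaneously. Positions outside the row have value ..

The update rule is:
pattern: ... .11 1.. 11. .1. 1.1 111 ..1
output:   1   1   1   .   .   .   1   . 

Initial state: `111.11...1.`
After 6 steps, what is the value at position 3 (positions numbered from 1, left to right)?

1

11..1.11..1
1.1...1.1..
...11....11
11.1.111.1.
1....11...1
.111.1.11..
position 3 holds 1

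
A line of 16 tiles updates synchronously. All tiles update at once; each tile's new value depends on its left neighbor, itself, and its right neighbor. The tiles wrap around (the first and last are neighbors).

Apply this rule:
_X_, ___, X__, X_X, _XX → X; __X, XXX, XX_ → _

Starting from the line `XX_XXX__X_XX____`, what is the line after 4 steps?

XX_X___X_XXXXXXX

step 1: X_XX__X_XXX_XXX_
step 2: XXX_X_XXX__XX__X
step 3: ___XXXX__X_X_X_X
step 4: XX_X___X_XXXXXXX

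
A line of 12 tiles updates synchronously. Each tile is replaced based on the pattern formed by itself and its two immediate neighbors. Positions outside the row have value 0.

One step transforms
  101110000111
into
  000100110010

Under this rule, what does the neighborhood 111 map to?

1

At position 3 the neighborhood is 111; the next row has 1 there.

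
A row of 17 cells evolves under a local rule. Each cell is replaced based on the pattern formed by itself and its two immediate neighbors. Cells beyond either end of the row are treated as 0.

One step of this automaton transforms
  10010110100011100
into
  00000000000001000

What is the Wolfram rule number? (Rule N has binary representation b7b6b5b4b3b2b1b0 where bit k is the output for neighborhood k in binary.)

128

position 13: 111 → 1  (bit 7 = 1)
position 6: 110 → 0  (bit 6 = 0)
position 4: 101 → 0  (bit 5 = 0)
position 1: 100 → 0  (bit 4 = 0)
position 5: 011 → 0  (bit 3 = 0)
position 0: 010 → 0  (bit 2 = 0)
position 2: 001 → 0  (bit 1 = 0)
position 10: 000 → 0  (bit 0 = 0)
bits b7..b0 = 10000000 = 128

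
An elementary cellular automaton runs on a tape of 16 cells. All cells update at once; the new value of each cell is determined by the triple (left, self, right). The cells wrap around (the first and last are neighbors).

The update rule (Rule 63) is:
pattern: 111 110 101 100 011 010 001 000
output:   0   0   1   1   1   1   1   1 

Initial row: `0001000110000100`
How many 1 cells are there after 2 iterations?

1111111101111111
0000000011000000
count of 1: 2

2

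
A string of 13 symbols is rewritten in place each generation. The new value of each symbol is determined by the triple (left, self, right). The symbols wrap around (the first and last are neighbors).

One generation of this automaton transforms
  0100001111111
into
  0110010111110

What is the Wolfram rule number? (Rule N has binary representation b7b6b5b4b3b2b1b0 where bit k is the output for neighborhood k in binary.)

position 7: 111 → 1  (bit 7 = 1)
position 12: 110 → 0  (bit 6 = 0)
position 0: 101 → 0  (bit 5 = 0)
position 2: 100 → 1  (bit 4 = 1)
position 6: 011 → 0  (bit 3 = 0)
position 1: 010 → 1  (bit 2 = 1)
position 5: 001 → 1  (bit 1 = 1)
position 3: 000 → 0  (bit 0 = 0)
bits b7..b0 = 10010110 = 150

150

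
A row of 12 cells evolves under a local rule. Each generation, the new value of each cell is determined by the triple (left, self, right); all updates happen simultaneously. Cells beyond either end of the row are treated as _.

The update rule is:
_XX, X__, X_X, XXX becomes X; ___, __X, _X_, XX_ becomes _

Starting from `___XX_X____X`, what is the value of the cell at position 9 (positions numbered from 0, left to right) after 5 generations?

___X_X_X____
____X_X_X___
_____X_X_X__
______X_X_X_
_______X_X_X
position 9 holds X

X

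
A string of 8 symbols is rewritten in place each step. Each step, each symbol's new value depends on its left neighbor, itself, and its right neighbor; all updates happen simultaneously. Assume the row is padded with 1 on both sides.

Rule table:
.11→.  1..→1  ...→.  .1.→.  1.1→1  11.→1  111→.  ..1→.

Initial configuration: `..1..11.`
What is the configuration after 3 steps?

.11..1..

1..1..11
11..1...
.11..1..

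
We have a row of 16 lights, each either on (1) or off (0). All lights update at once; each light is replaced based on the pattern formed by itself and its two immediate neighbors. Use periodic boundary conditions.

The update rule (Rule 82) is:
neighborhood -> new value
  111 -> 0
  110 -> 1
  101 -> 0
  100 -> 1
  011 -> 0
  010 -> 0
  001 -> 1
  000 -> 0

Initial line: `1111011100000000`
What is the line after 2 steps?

0001000110000001
1010101011000010

1010101011000010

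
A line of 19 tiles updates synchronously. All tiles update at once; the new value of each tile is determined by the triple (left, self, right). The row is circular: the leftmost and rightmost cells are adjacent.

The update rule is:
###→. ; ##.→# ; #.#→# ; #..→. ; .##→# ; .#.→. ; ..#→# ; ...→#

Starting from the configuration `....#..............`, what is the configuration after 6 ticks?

..###.##.##........

tick 1: ####..#############
tick 2: ...#.##............
tick 3: ###.###.###########
tick 4: ..###.###..........
tick 5: ###.###.#.#########
tick 6: ..###.##.##........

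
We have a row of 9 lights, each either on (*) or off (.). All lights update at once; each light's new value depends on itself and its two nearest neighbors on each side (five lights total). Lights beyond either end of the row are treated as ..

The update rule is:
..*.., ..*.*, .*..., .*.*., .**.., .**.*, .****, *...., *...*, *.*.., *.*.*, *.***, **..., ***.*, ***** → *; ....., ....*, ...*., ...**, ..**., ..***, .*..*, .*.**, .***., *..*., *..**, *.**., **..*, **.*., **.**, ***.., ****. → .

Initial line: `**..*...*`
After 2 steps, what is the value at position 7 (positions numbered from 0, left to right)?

step 1: .*..***.*
step 2: .*....*.*
position 7 holds .

.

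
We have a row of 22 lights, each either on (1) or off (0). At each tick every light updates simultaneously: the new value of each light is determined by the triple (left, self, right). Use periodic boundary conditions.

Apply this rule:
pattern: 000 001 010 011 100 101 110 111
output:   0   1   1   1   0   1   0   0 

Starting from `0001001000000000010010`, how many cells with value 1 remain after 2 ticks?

8

0011011000000000110110
0110110000000001101100
count of 1: 8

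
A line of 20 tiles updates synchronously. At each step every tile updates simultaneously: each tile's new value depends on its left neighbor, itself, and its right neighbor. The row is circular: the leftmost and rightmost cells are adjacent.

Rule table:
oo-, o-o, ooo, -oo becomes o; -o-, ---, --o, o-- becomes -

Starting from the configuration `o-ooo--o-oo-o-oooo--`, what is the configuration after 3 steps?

step 1: -oooo---oooo-ooooo--
step 2: -oooo---oooooooooo--
step 3: -oooo---oooooooooo--

-oooo---oooooooooo--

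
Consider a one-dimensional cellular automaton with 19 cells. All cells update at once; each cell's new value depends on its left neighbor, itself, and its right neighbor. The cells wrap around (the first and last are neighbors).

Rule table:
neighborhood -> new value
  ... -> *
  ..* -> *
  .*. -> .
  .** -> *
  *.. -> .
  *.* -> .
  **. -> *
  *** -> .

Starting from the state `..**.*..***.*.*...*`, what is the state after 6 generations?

.***...**.*.....**.
**.*.****...******.
**...*..*.***....*.
**.**..*..*.*.***..
**.**.*..*....*.*.*
.*.**...*..***....*

.*.**...*..***....*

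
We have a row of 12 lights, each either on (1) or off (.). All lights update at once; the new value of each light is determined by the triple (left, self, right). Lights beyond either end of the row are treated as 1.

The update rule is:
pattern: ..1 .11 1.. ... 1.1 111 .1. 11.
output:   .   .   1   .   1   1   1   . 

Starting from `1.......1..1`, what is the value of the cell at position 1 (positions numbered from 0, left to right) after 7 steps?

.1......11..
111.......1.
11.1......11
1.111......1
.1.1.1......
1111111.....
111111.1....
position 1 holds 1

1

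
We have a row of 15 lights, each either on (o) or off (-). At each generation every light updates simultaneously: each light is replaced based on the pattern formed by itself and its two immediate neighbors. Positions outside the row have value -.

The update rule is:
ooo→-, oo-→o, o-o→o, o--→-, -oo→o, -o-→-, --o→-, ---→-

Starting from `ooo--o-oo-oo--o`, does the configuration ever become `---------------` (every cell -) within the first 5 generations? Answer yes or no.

generation 1: o-o---oooooo---
generation 2: -o----o----o---
generation 3: ---------------
all cells are - at generation 3

yes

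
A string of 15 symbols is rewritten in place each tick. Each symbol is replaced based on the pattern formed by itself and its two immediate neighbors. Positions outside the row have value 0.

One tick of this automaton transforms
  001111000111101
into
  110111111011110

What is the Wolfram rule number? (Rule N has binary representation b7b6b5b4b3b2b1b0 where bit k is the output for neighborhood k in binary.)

243

position 3: 111 → 1  (bit 7 = 1)
position 5: 110 → 1  (bit 6 = 1)
position 13: 101 → 1  (bit 5 = 1)
position 6: 100 → 1  (bit 4 = 1)
position 2: 011 → 0  (bit 3 = 0)
position 14: 010 → 0  (bit 2 = 0)
position 1: 001 → 1  (bit 1 = 1)
position 0: 000 → 1  (bit 0 = 1)
bits b7..b0 = 11110011 = 243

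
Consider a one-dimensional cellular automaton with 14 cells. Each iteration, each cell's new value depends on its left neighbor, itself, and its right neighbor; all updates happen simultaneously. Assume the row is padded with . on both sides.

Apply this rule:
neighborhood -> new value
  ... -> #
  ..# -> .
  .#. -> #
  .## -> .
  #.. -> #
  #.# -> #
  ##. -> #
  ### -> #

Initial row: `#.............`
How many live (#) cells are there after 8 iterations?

10

##############
.#############
..############
#..###########
##..##########
.##..#########
..##..########
#..##..#######
count of #: 10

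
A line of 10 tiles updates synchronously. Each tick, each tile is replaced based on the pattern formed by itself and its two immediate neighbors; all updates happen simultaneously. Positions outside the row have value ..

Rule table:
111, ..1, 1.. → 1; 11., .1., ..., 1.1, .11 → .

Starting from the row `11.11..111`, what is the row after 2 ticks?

.....11.1.
....1....1

....1....1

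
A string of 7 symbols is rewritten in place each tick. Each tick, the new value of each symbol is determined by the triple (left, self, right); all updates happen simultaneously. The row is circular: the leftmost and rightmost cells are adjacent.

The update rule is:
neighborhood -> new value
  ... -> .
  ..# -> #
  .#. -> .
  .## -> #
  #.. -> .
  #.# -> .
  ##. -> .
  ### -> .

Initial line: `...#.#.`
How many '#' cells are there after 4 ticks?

tick 1: ..#....
tick 2: .#.....
tick 3: #......
tick 4: ......#
count of #: 1

1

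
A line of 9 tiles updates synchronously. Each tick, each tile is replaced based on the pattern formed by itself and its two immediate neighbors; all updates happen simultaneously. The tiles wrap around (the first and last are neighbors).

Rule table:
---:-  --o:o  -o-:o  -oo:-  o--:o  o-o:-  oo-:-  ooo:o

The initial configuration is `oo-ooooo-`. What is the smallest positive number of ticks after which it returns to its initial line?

tick 1: ----ooo--
tick 2: ---o-o-o-
tick 3: --oo-o-oo
tick 4: oo---o---
tick 5: --o-ooo-o
tick 6: ooo--o--o
tick 7: oo-ooooo-

7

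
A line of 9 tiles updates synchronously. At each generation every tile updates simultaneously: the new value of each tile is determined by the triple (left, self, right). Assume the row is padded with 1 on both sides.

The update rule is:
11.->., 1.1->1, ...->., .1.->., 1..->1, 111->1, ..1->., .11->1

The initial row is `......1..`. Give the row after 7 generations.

1.1.1.1.1

1......1.
.1......1
1.1.....1
.1.1....1
1.1.1...1
.1.1.1..1
1.1.1.1.1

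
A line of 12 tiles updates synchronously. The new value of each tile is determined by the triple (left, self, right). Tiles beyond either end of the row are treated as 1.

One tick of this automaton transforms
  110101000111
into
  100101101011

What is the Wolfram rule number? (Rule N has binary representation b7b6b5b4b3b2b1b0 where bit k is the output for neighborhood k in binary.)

position 0: 111 → 1  (bit 7 = 1)
position 1: 110 → 0  (bit 6 = 0)
position 2: 101 → 0  (bit 5 = 0)
position 6: 100 → 1  (bit 4 = 1)
position 9: 011 → 0  (bit 3 = 0)
position 3: 010 → 1  (bit 2 = 1)
position 8: 001 → 1  (bit 1 = 1)
position 7: 000 → 0  (bit 0 = 0)
bits b7..b0 = 10010110 = 150

150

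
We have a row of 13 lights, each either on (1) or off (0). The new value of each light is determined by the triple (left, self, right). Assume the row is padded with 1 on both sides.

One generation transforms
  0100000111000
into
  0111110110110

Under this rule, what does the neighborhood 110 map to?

0

At position 9 the neighborhood is 110; the next row has 0 there.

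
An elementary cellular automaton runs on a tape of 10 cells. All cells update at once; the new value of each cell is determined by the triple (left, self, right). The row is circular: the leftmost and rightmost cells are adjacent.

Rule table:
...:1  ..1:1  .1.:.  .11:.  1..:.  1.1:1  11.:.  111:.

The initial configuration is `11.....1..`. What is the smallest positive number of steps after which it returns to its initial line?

step 1: ...1111..1
step 2: .11.....1.
step 3: 1...1111..
step 4: ..11.....1
step 5: .1...1111.
step 6: 1..11.....
step 7: ..1...1111
step 8: .1..11....
step 9: 1..1...111
step 10: ..1..11...
step 11: 11..1...11
step 12: ...1..11..
step 13: 111..1...1
step 14: ....1..11.
step 15: 1111..1...
step 16: .....1..11
step 17: .1111..1..
step 18: 1.....1..1
step 19: ..1111..1.
step 20: 11.....1..

20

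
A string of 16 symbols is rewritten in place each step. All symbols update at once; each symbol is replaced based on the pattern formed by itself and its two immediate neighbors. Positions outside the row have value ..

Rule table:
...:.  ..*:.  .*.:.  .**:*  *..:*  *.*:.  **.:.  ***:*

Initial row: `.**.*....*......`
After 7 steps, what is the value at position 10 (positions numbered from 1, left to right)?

.*...*....*.....
..*...*....*....
...*...*....*...
....*...*....*..
.....*...*....*.
......*...*....*
.......*...*....
position 10 holds .

.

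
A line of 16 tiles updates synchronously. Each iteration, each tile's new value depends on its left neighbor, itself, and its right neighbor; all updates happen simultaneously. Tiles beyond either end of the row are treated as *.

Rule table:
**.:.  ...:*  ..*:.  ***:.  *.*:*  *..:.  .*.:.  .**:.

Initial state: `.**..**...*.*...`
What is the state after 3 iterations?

........******..

iteration 1: *.......*..*..*.
iteration 2: ..*****........*
iteration 3: ........******..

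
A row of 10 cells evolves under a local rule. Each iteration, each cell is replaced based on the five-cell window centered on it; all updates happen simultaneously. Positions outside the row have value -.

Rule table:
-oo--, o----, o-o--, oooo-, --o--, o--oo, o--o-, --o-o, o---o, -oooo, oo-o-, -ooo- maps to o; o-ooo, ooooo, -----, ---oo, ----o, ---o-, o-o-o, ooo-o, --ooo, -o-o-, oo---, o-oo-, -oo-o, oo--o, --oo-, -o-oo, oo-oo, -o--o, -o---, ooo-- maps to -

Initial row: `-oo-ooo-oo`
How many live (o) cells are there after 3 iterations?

-----o---o
-----o-o-o
-----o---o
count of o: 2

2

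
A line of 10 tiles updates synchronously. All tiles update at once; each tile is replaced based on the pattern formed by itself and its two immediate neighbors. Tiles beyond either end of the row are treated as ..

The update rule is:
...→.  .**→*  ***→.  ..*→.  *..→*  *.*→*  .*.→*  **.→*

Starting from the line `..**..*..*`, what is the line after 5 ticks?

..*****..*

..***.**.*
..*.******
..***....*
..*.**...*
..*****..*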